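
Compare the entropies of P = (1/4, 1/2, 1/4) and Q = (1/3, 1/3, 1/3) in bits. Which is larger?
Q

Computing entropies in bits:
H(P) = 1.5000
H(Q) = 1.5850

Distribution Q has higher entropy.

Intuition: The distribution closer to uniform (more spread out) has higher entropy.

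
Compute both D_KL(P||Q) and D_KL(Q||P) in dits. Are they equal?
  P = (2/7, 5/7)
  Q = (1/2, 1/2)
D_KL(P||Q) = 0.0412, D_KL(Q||P) = 0.0441

KL divergence is not symmetric: D_KL(P||Q) ≠ D_KL(Q||P) in general.

D_KL(P||Q) = 0.0412 dits
D_KL(Q||P) = 0.0441 dits

No, they are not equal!

This asymmetry is why KL divergence is not a true distance metric.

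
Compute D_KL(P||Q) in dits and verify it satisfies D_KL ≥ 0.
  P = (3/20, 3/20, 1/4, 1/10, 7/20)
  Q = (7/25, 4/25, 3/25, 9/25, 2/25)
0.2035 dits

KL divergence satisfies the Gibbs inequality: D_KL(P||Q) ≥ 0 for all distributions P, Q.

D_KL(P||Q) = Σ p(x) log(p(x)/q(x))
Term by term:
  x=0: 3/20 × log_10[(3/20)/(7/25)] = -0.0407
  x=1: 3/20 × log_10[(3/20)/(4/25)] = -0.0042
  x=2: 1/4 × log_10[(1/4)/(3/25)] = 0.0797
  x=3: 1/10 × log_10[(1/10)/(9/25)] = -0.0556
  x=4: 7/20 × log_10[(7/20)/(2/25)] = 0.2243
D_KL(P||Q) = 0.2035 dits

D_KL(P||Q) = 0.2035 ≥ 0 ✓

This non-negativity is a fundamental property: relative entropy cannot be negative because it measures how different Q is from P.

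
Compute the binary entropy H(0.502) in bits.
1.0000 bits

The binary entropy function is:
H(p) = -p log(p) - (1-p) log(1-p)

H(0.502) = -0.502 × log_2(0.502) - 0.498 × log_2(0.498)
H(0.502) = 1.0000 bits

Note: Binary entropy is maximized at p=0.5 (H=1 bit) and minimized at p=0 or p=1 (H=0).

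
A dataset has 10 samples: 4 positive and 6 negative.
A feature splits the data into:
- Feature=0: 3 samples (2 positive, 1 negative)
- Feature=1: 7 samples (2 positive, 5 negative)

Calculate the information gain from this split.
0.0913 bits

Information Gain = H(Y) - H(Y|Feature)

Before split:
P(positive) = 4/10 = 0.4000
H(Y) = 0.9710 bits

After split:
Feature=0: H = 0.9183 bits (weight = 3/10)
Feature=1: H = 0.8631 bits (weight = 7/10)
H(Y|Feature) = (3/10)×0.9183 + (7/10)×0.8631 = 0.8797 bits

Information Gain = 0.9710 - 0.8797 = 0.0913 bits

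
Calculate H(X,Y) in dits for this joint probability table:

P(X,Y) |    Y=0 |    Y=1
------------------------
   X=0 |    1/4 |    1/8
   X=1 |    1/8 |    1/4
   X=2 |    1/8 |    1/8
0.7526 dits

Joint entropy is H(X,Y) = -Σ_{x,y} p(x,y) log p(x,y).

Summing over all non-zero entries:
H(X,Y) = -[1/4·log_10(1/4) + 1/8·log_10(1/8) + 1/8·log_10(1/8) + 1/4·log_10(1/4) + 1/8·log_10(1/8) + 1/8·log_10(1/8)]
H(X,Y) = 0.7526 dits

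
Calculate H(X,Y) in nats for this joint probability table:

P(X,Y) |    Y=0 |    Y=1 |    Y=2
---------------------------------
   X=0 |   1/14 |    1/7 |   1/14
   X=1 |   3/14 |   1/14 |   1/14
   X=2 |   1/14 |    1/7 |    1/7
2.1066 nats

Joint entropy is H(X,Y) = -Σ_{x,y} p(x,y) log p(x,y).

Summing over all non-zero entries:
H(X,Y) = -[1/14·log_e(1/14) + 1/7·log_e(1/7) + 1/14·log_e(1/14) + 3/14·log_e(3/14) + 1/14·log_e(1/14) + 1/14·log_e(1/14) + 1/14·log_e(1/14) + 1/7·log_e(1/7) + 1/7·log_e(1/7)]
H(X,Y) = 2.1066 nats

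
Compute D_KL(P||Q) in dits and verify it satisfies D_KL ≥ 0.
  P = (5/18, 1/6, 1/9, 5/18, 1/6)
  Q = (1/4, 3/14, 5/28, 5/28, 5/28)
0.0199 dits

KL divergence satisfies the Gibbs inequality: D_KL(P||Q) ≥ 0 for all distributions P, Q.

D_KL(P||Q) = Σ p(x) log(p(x)/q(x))
Term by term:
  x=0: 5/18 × log_10[(5/18)/(1/4)] = 0.0127
  x=1: 1/6 × log_10[(1/6)/(3/14)] = -0.0182
  x=2: 1/9 × log_10[(1/9)/(5/28)] = -0.0229
  x=3: 5/18 × log_10[(5/18)/(5/28)] = 0.0533
  x=4: 1/6 × log_10[(1/6)/(5/28)] = -0.0050
D_KL(P||Q) = 0.0199 dits

D_KL(P||Q) = 0.0199 ≥ 0 ✓

This non-negativity is a fundamental property: relative entropy cannot be negative because it measures how different Q is from P.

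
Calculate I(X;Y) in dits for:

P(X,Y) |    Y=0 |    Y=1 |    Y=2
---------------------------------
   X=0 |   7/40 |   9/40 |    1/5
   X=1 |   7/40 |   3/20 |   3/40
0.0073 dits

Mutual information: I(X;Y) = H(X) + H(Y) - H(X,Y)

Marginals:
P(X) = (3/5, 2/5), H(X) = 0.2923 dits
P(Y) = (7/20, 3/8, 11/40), H(Y) = 0.4735 dits

Joint entropy: H(X,Y) = 0.7584 dits

I(X;Y) = 0.2923 + 0.4735 - 0.7584 = 0.0073 dits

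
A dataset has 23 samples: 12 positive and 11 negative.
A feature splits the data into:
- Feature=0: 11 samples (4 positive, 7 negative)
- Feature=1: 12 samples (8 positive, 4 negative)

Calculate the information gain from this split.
0.0673 bits

Information Gain = H(Y) - H(Y|Feature)

Before split:
P(positive) = 12/23 = 0.5217
H(Y) = 0.9986 bits

After split:
Feature=0: H = 0.9457 bits (weight = 11/23)
Feature=1: H = 0.9183 bits (weight = 12/23)
H(Y|Feature) = (11/23)×0.9457 + (12/23)×0.9183 = 0.9314 bits

Information Gain = 0.9986 - 0.9314 = 0.0673 bits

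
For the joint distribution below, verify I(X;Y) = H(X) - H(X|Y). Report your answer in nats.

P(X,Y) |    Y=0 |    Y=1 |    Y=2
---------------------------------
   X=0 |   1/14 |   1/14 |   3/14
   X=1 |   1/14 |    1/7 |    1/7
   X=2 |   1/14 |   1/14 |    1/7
I(X;Y) = 0.0214 nats

Mutual information has multiple equivalent forms:
- I(X;Y) = H(X) - H(X|Y)
- I(X;Y) = H(Y) - H(Y|X)
- I(X;Y) = H(X) + H(Y) - H(X,Y)

Computing all quantities:
H(X) = 1.0934, H(Y) = 1.0346, H(X,Y) = 2.1066
H(X|Y) = 1.0720, H(Y|X) = 1.0132

Verification:
H(X) - H(X|Y) = 1.0934 - 1.0720 = 0.0214
H(Y) - H(Y|X) = 1.0346 - 1.0132 = 0.0214
H(X) + H(Y) - H(X,Y) = 1.0934 + 1.0346 - 2.1066 = 0.0214

All forms give I(X;Y) = 0.0214 nats. ✓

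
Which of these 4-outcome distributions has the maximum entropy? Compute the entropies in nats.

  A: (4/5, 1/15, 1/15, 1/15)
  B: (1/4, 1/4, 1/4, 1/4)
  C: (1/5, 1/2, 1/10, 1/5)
B

For a discrete distribution over n outcomes, entropy is maximized by the uniform distribution.

Computing entropies:
H(A) = 0.7201 nats
H(B) = 1.3863 nats
H(C) = 1.2206 nats

The uniform distribution (where all probabilities equal 1/4) achieves the maximum entropy of log_e(4) = 1.3863 nats.

Distribution B has the highest entropy.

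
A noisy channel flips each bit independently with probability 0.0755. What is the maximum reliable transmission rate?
0.6139 bits

For a binary symmetric channel (BSC) with error probability p:
Capacity C = 1 - H(p) bits per symbol

where H(p) = -p log₂(p) - (1-p) log₂(1-p) is the binary entropy function.

H(0.0755) = 0.3861 bits
C = 1 - 0.3861 = 0.6139 bits per symbol

This means we can reliably transmit up to 0.6139 bits of information per channel use.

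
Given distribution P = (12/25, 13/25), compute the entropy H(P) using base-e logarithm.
0.6923 nats

Shannon entropy is H(X) = -Σ p(x) log p(x).

For P = (12/25, 13/25):
H = -12/25 × log_e(12/25) -13/25 × log_e(13/25)
H = 0.6923 nats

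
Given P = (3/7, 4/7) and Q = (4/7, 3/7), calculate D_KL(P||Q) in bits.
0.0593 bits

KL divergence: D_KL(P||Q) = Σ p(x) log(p(x)/q(x))

Computing term by term:
  x=0: 3/7 × log_2[(3/7)/(4/7)] = 3/7 × -0.4150 = -0.1779
  x=1: 4/7 × log_2[(4/7)/(3/7)] = 4/7 × 0.4150 = 0.2372

D_KL(P||Q) = 0.0593 bits

Note: KL divergence is always non-negative and equals 0 iff P = Q.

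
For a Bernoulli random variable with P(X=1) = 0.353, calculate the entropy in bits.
0.9367 bits

The binary entropy function is:
H(p) = -p log(p) - (1-p) log(1-p)

H(0.353) = -0.353 × log_2(0.353) - 0.647 × log_2(0.647)
H(0.353) = 0.9367 bits

Note: Binary entropy is maximized at p=0.5 (H=1 bit) and minimized at p=0 or p=1 (H=0).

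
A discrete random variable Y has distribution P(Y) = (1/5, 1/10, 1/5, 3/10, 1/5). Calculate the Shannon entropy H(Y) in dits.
0.6762 dits

Shannon entropy is H(X) = -Σ p(x) log p(x).

For P = (1/5, 1/10, 1/5, 3/10, 1/5):
H = -1/5 × log_10(1/5) -1/10 × log_10(1/10) -1/5 × log_10(1/5) -3/10 × log_10(3/10) -1/5 × log_10(1/5)
H = 0.6762 dits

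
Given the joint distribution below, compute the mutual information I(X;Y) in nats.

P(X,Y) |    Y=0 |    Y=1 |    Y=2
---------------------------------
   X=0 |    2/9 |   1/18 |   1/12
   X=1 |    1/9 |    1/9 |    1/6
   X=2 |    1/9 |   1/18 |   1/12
0.0420 nats

Mutual information: I(X;Y) = H(X) + H(Y) - H(X,Y)

Marginals:
P(X) = (13/36, 7/18, 1/4), H(X) = 1.0817 nats
P(Y) = (4/9, 2/9, 1/3), H(Y) = 1.0609 nats

Joint entropy: H(X,Y) = 2.1006 nats

I(X;Y) = 1.0817 + 1.0609 - 2.1006 = 0.0420 nats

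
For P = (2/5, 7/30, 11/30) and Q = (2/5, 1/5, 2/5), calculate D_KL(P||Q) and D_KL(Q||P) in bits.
D_KL(P||Q) = 0.0059, D_KL(Q||P) = 0.0057

KL divergence is not symmetric: D_KL(P||Q) ≠ D_KL(Q||P) in general.

D_KL(P||Q) = 0.0059 bits
D_KL(Q||P) = 0.0057 bits

No, they are not equal!

This asymmetry is why KL divergence is not a true distance metric.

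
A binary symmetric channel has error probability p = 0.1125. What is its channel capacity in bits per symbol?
0.4926 bits

For a binary symmetric channel (BSC) with error probability p:
Capacity C = 1 - H(p) bits per symbol

where H(p) = -p log₂(p) - (1-p) log₂(1-p) is the binary entropy function.

H(0.1125) = 0.5074 bits
C = 1 - 0.5074 = 0.4926 bits per symbol

This means we can reliably transmit up to 0.4926 bits of information per channel use.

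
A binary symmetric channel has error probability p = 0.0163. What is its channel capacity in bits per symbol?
0.8799 bits

For a binary symmetric channel (BSC) with error probability p:
Capacity C = 1 - H(p) bits per symbol

where H(p) = -p log₂(p) - (1-p) log₂(1-p) is the binary entropy function.

H(0.0163) = 0.1201 bits
C = 1 - 0.1201 = 0.8799 bits per symbol

This means we can reliably transmit up to 0.8799 bits of information per channel use.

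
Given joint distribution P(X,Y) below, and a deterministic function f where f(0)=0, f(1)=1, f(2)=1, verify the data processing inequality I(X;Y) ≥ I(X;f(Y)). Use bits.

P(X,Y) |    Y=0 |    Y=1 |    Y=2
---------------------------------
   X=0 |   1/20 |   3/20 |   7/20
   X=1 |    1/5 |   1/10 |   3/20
I(X;Y) = 0.1289, I(X;f(Y)) = 0.1236, inequality holds: 0.1289 ≥ 0.1236

Data Processing Inequality: For any Markov chain X → Y → Z, we have I(X;Y) ≥ I(X;Z).

Here Z = f(Y) is a deterministic function of Y, forming X → Y → Z.

Original I(X;Y) = 0.1289 bits

After applying f:
P(X,Z) where Z=f(Y):
- P(X,Z=0) = P(X,Y=0)
- P(X,Z=1) = P(X,Y=1) + P(X,Y=2)

I(X;Z) = I(X;f(Y)) = 0.1236 bits

Verification: 0.1289 ≥ 0.1236 ✓

Information cannot be created by processing; the function f can only lose information about X.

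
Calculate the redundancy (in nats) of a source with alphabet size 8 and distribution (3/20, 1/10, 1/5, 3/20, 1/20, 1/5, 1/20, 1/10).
0.1064 nats

Redundancy measures how far a source is from maximum entropy:
R = H_max - H(X)

Maximum entropy for 8 symbols: H_max = log_e(8) = 2.0794 nats
Actual entropy: H(X) = 1.9730 nats
Redundancy: R = 2.0794 - 1.9730 = 0.1064 nats

This redundancy represents potential for compression: the source could be compressed by 0.1064 nats per symbol.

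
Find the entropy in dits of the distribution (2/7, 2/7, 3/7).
0.4686 dits

Shannon entropy is H(X) = -Σ p(x) log p(x).

For P = (2/7, 2/7, 3/7):
H = -2/7 × log_10(2/7) -2/7 × log_10(2/7) -3/7 × log_10(3/7)
H = 0.4686 dits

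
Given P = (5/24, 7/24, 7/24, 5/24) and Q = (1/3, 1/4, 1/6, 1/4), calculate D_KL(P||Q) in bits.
0.1043 bits

KL divergence: D_KL(P||Q) = Σ p(x) log(p(x)/q(x))

Computing term by term:
  x=0: 5/24 × log_2[(5/24)/(1/3)] = 5/24 × -0.6781 = -0.1413
  x=1: 7/24 × log_2[(7/24)/(1/4)] = 7/24 × 0.2224 = 0.0649
  x=2: 7/24 × log_2[(7/24)/(1/6)] = 7/24 × 0.8074 = 0.2355
  x=3: 5/24 × log_2[(5/24)/(1/4)] = 5/24 × -0.2630 = -0.0548

D_KL(P||Q) = 0.1043 bits

Note: KL divergence is always non-negative and equals 0 iff P = Q.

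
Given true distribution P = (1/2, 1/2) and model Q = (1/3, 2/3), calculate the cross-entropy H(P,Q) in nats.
0.7520 nats

Cross-entropy: H(P,Q) = -Σ p(x) log q(x)

Alternatively: H(P,Q) = H(P) + D_KL(P||Q)
H(P) = 0.6931 nats
D_KL(P||Q) = 0.0589 nats

H(P,Q) = 0.6931 + 0.0589 = 0.7520 nats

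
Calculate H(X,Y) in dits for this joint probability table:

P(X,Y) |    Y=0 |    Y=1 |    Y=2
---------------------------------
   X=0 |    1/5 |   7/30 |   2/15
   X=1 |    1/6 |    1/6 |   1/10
0.7633 dits

Joint entropy is H(X,Y) = -Σ_{x,y} p(x,y) log p(x,y).

Summing over all non-zero entries:
H(X,Y) = -[1/5·log_10(1/5) + 7/30·log_10(7/30) + 2/15·log_10(2/15) + 1/6·log_10(1/6) + 1/6·log_10(1/6) + 1/10·log_10(1/10)]
H(X,Y) = 0.7633 dits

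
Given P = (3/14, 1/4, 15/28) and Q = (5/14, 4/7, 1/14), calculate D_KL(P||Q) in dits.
0.3315 dits

KL divergence: D_KL(P||Q) = Σ p(x) log(p(x)/q(x))

Computing term by term:
  x=0: 3/14 × log_10[(3/14)/(5/14)] = 3/14 × -0.2218 = -0.0475
  x=1: 1/4 × log_10[(1/4)/(4/7)] = 1/4 × -0.3590 = -0.0898
  x=2: 15/28 × log_10[(15/28)/(1/14)] = 15/28 × 0.8751 = 0.4688

D_KL(P||Q) = 0.3315 dits

Note: KL divergence is always non-negative and equals 0 iff P = Q.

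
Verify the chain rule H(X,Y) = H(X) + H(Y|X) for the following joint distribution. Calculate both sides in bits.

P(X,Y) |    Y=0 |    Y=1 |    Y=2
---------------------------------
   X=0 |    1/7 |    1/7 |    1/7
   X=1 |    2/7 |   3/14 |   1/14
H(X,Y) = 2.4677, H(X) = 0.9852, H(Y|X) = 1.4825 (all in bits)

Chain rule: H(X,Y) = H(X) + H(Y|X)

Left side — joint entropy directly:
H(X,Y) = -Σ p(x,y) log p(x,y) = 2.4677 bits

Right side — compute H(Y|X) from the conditional distributions:
P(X) = (3/7, 4/7), so H(X) = 0.9852 bits
H(Y|X) = Σ_x P(X=x) · H(Y|X=x):
  P(Y|X=0) = (1/3, 1/3, 1/3), H(Y|X=0) = 1.5850, weight P(X=0) = 3/7
  P(Y|X=1) = (1/2, 3/8, 1/8), H(Y|X=1) = 1.4056, weight P(X=1) = 4/7
H(Y|X) = 1.4825 bits

H(X) + H(Y|X) = 0.9852 + 1.4825 = 2.4677 bits

Both sides equal 2.4677 bits. ✓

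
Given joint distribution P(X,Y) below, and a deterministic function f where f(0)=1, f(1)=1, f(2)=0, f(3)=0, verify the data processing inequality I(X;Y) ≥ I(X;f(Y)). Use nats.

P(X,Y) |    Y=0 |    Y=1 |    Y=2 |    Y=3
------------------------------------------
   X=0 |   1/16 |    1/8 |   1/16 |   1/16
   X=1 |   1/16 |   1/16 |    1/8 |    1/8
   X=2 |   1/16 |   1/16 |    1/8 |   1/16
I(X;Y) = 0.0393, I(X;f(Y)) = 0.0260, inequality holds: 0.0393 ≥ 0.0260

Data Processing Inequality: For any Markov chain X → Y → Z, we have I(X;Y) ≥ I(X;Z).

Here Z = f(Y) is a deterministic function of Y, forming X → Y → Z.

Original I(X;Y) = 0.0393 nats

After applying f:
P(X,Z) where Z=f(Y):
- P(X,Z=0) = P(X,Y=2) + P(X,Y=3)
- P(X,Z=1) = P(X,Y=0) + P(X,Y=1)

I(X;Z) = I(X;f(Y)) = 0.0260 nats

Verification: 0.0393 ≥ 0.0260 ✓

Information cannot be created by processing; the function f can only lose information about X.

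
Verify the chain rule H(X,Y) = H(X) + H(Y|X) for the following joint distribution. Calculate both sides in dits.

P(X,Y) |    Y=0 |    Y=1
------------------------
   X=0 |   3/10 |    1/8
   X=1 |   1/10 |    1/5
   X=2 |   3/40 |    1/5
H(X,Y) = 0.7337, H(X) = 0.4690, H(Y|X) = 0.2647 (all in dits)

Chain rule: H(X,Y) = H(X) + H(Y|X)

Left side — joint entropy directly:
H(X,Y) = -Σ p(x,y) log p(x,y) = 0.7337 dits

Right side — compute H(Y|X) from the conditional distributions:
P(X) = (17/40, 3/10, 11/40), so H(X) = 0.4690 dits
H(Y|X) = Σ_x P(X=x) · H(Y|X=x):
  P(Y|X=0) = (12/17, 5/17), H(Y|X=0) = 0.2631, weight P(X=0) = 17/40
  P(Y|X=1) = (1/3, 2/3), H(Y|X=1) = 0.2764, weight P(X=1) = 3/10
  P(Y|X=2) = (3/11, 8/11), H(Y|X=2) = 0.2545, weight P(X=2) = 11/40
H(Y|X) = 0.2647 dits

H(X) + H(Y|X) = 0.4690 + 0.2647 = 0.7337 dits

Both sides equal 0.7337 dits. ✓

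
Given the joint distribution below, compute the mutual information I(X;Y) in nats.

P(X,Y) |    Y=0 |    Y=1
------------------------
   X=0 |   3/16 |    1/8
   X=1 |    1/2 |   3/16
0.0079 nats

Mutual information: I(X;Y) = H(X) + H(Y) - H(X,Y)

Marginals:
P(X) = (5/16, 11/16), H(X) = 0.6211 nats
P(Y) = (11/16, 5/16), H(Y) = 0.6211 nats

Joint entropy: H(X,Y) = 1.2342 nats

I(X;Y) = 0.6211 + 0.6211 - 1.2342 = 0.0079 nats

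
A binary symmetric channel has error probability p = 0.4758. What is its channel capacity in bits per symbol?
0.0017 bits

For a binary symmetric channel (BSC) with error probability p:
Capacity C = 1 - H(p) bits per symbol

where H(p) = -p log₂(p) - (1-p) log₂(1-p) is the binary entropy function.

H(0.4758) = 0.9983 bits
C = 1 - 0.9983 = 0.0017 bits per symbol

This means we can reliably transmit up to 0.0017 bits of information per channel use.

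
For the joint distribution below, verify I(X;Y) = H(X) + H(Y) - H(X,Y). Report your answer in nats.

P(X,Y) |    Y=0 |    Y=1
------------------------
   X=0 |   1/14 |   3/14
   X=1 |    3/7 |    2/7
I(X;Y) = 0.0518 nats

Mutual information has multiple equivalent forms:
- I(X;Y) = H(X) - H(X|Y)
- I(X;Y) = H(Y) - H(Y|X)
- I(X;Y) = H(X) + H(Y) - H(X,Y)

Computing all quantities:
H(X) = 0.5983, H(Y) = 0.6931, H(X,Y) = 1.2397
H(X|Y) = 0.5465, H(Y|X) = 0.6414

Verification:
H(X) - H(X|Y) = 0.5983 - 0.5465 = 0.0518
H(Y) - H(Y|X) = 0.6931 - 0.6414 = 0.0518
H(X) + H(Y) - H(X,Y) = 0.5983 + 0.6931 - 1.2397 = 0.0518

All forms give I(X;Y) = 0.0518 nats. ✓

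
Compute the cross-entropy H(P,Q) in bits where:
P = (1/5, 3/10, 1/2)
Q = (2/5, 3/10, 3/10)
1.6540 bits

Cross-entropy: H(P,Q) = -Σ p(x) log q(x)

Alternatively: H(P,Q) = H(P) + D_KL(P||Q)
H(P) = 1.4855 bits
D_KL(P||Q) = 0.1685 bits

H(P,Q) = 1.4855 + 0.1685 = 1.6540 bits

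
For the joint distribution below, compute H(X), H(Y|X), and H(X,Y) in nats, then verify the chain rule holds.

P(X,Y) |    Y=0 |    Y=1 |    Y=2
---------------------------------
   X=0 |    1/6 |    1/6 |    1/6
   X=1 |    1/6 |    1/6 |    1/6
H(X,Y) = 1.7918, H(X) = 0.6931, H(Y|X) = 1.0986 (all in nats)

Chain rule: H(X,Y) = H(X) + H(Y|X)

Left side — joint entropy directly:
H(X,Y) = -Σ p(x,y) log p(x,y) = 1.7918 nats

Right side — compute H(Y|X) from the conditional distributions:
P(X) = (1/2, 1/2), so H(X) = 0.6931 nats
H(Y|X) = Σ_x P(X=x) · H(Y|X=x):
  P(Y|X=0) = (1/3, 1/3, 1/3), H(Y|X=0) = 1.0986, weight P(X=0) = 1/2
  P(Y|X=1) = (1/3, 1/3, 1/3), H(Y|X=1) = 1.0986, weight P(X=1) = 1/2
H(Y|X) = 1.0986 nats

H(X) + H(Y|X) = 0.6931 + 1.0986 = 1.7918 nats

Both sides equal 1.7918 nats. ✓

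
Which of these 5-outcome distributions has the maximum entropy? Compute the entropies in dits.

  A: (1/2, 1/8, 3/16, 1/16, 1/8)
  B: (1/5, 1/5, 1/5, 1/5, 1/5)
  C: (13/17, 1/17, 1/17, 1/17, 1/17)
B

For a discrete distribution over n outcomes, entropy is maximized by the uniform distribution.

Computing entropies:
H(A) = 0.5879 dits
H(B) = 0.6990 dits
H(C) = 0.3786 dits

The uniform distribution (where all probabilities equal 1/5) achieves the maximum entropy of log_10(5) = 0.6990 dits.

Distribution B has the highest entropy.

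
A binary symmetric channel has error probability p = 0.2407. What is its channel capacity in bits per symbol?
0.2038 bits

For a binary symmetric channel (BSC) with error probability p:
Capacity C = 1 - H(p) bits per symbol

where H(p) = -p log₂(p) - (1-p) log₂(1-p) is the binary entropy function.

H(0.2407) = 0.7962 bits
C = 1 - 0.7962 = 0.2038 bits per symbol

This means we can reliably transmit up to 0.2038 bits of information per channel use.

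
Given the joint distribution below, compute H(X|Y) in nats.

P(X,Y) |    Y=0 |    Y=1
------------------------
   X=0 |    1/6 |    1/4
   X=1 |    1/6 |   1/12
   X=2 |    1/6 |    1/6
1.0550 nats

Using the chain rule: H(X|Y) = H(X,Y) - H(Y)

First, compute H(X,Y) = 1.7482 nats

Marginal P(Y) = (1/2, 1/2)
H(Y) = 0.6931 nats

H(X|Y) = H(X,Y) - H(Y) = 1.7482 - 0.6931 = 1.0550 nats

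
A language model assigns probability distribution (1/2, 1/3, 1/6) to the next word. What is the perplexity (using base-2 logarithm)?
2.7495

Perplexity is 2^H (or exp(H) for natural log).

First, H = -Σ p log p = 1.4591 bits
Perplexity = 2^1.4591 = 2.7495

Interpretation: The model's uncertainty is equivalent to choosing uniformly among 2.7 options.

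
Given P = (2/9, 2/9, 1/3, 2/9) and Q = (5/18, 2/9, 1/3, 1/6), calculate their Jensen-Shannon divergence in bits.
0.0051 bits

Jensen-Shannon divergence is:
JSD(P||Q) = 0.5 × D_KL(P||M) + 0.5 × D_KL(Q||M)
where M = 0.5 × (P + Q) is the mixture distribution.

M = 0.5 × (2/9, 2/9, 1/3, 2/9) + 0.5 × (5/18, 2/9, 1/3, 1/6) = (1/4, 2/9, 1/3, 7/36)

D_KL(P||M) = 0.0050 bits
D_KL(Q||M) = 0.0052 bits

JSD(P||Q) = 0.5 × 0.0050 + 0.5 × 0.0052 = 0.0051 bits

Unlike KL divergence, JSD is symmetric and bounded: 0 ≤ JSD ≤ log(2).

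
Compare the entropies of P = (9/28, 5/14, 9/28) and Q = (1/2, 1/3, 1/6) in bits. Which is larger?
P

Computing entropies in bits:
H(P) = 1.5831
H(Q) = 1.4591

Distribution P has higher entropy.

Intuition: The distribution closer to uniform (more spread out) has higher entropy.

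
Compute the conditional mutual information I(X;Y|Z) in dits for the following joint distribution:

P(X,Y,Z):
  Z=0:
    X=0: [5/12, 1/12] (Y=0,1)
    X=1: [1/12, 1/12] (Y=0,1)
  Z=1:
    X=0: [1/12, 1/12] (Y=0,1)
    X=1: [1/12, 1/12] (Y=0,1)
0.0148 dits

Conditional mutual information: I(X;Y|Z) = H(X|Z) + H(Y|Z) - H(X,Y|Z)

H(Z) = 0.2764
H(X,Z) = 0.5396 → H(X|Z) = 0.2632
H(Y,Z) = 0.5396 → H(Y|Z) = 0.2632
H(X,Y,Z) = 0.7879 → H(X,Y|Z) = 0.5115

I(X;Y|Z) = 0.2632 + 0.2632 - 0.5115 = 0.0148 dits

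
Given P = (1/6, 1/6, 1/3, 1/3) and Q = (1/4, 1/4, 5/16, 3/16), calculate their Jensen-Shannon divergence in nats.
0.0189 nats

Jensen-Shannon divergence is:
JSD(P||Q) = 0.5 × D_KL(P||M) + 0.5 × D_KL(Q||M)
where M = 0.5 × (P + Q) is the mixture distribution.

M = 0.5 × (1/6, 1/6, 1/3, 1/3) + 0.5 × (1/4, 1/4, 5/16, 3/16) = (5/24, 5/24, 0.322917, 0.260417)

D_KL(P||M) = 0.0185 nats
D_KL(Q||M) = 0.0193 nats

JSD(P||Q) = 0.5 × 0.0185 + 0.5 × 0.0193 = 0.0189 nats

Unlike KL divergence, JSD is symmetric and bounded: 0 ≤ JSD ≤ log(2).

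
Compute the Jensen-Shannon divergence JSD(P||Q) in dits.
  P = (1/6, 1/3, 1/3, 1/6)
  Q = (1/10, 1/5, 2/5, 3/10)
0.0103 dits

Jensen-Shannon divergence is:
JSD(P||Q) = 0.5 × D_KL(P||M) + 0.5 × D_KL(Q||M)
where M = 0.5 × (P + Q) is the mixture distribution.

M = 0.5 × (1/6, 1/3, 1/3, 1/6) + 0.5 × (1/10, 1/5, 2/5, 3/10) = (2/15, 4/15, 11/30, 7/30)

D_KL(P||M) = 0.0103 dits
D_KL(Q||M) = 0.0104 dits

JSD(P||Q) = 0.5 × 0.0103 + 0.5 × 0.0104 = 0.0103 dits

Unlike KL divergence, JSD is symmetric and bounded: 0 ≤ JSD ≤ log(2).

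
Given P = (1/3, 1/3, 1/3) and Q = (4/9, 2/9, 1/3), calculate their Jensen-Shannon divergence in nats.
0.0096 nats

Jensen-Shannon divergence is:
JSD(P||Q) = 0.5 × D_KL(P||M) + 0.5 × D_KL(Q||M)
where M = 0.5 × (P + Q) is the mixture distribution.

M = 0.5 × (1/3, 1/3, 1/3) + 0.5 × (4/9, 2/9, 1/3) = (7/18, 5/18, 1/3)

D_KL(P||M) = 0.0094 nats
D_KL(Q||M) = 0.0098 nats

JSD(P||Q) = 0.5 × 0.0094 + 0.5 × 0.0098 = 0.0096 nats

Unlike KL divergence, JSD is symmetric and bounded: 0 ≤ JSD ≤ log(2).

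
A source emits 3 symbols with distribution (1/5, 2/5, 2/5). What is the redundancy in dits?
0.0190 dits

Redundancy measures how far a source is from maximum entropy:
R = H_max - H(X)

Maximum entropy for 3 symbols: H_max = log_10(3) = 0.4771 dits
Actual entropy: H(X) = 0.4581 dits
Redundancy: R = 0.4771 - 0.4581 = 0.0190 dits

This redundancy represents potential for compression: the source could be compressed by 0.0190 dits per symbol.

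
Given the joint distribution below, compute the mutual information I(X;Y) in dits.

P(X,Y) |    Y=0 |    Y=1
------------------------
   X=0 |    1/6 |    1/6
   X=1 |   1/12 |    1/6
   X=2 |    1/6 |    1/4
0.0037 dits

Mutual information: I(X;Y) = H(X) + H(Y) - H(X,Y)

Marginals:
P(X) = (1/3, 1/4, 5/12), H(X) = 0.4680 dits
P(Y) = (5/12, 7/12), H(Y) = 0.2950 dits

Joint entropy: H(X,Y) = 0.7592 dits

I(X;Y) = 0.4680 + 0.2950 - 0.7592 = 0.0037 dits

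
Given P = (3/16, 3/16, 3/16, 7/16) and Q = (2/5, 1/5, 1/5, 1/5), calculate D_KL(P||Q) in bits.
0.2542 bits

KL divergence: D_KL(P||Q) = Σ p(x) log(p(x)/q(x))

Computing term by term:
  x=0: 3/16 × log_2[(3/16)/(2/5)] = 3/16 × -1.0931 = -0.2050
  x=1: 3/16 × log_2[(3/16)/(1/5)] = 3/16 × -0.0931 = -0.0175
  x=2: 3/16 × log_2[(3/16)/(1/5)] = 3/16 × -0.0931 = -0.0175
  x=3: 7/16 × log_2[(7/16)/(1/5)] = 7/16 × 1.1293 = 0.4941

D_KL(P||Q) = 0.2542 bits

Note: KL divergence is always non-negative and equals 0 iff P = Q.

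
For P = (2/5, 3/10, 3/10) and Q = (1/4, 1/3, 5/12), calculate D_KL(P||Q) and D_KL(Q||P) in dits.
D_KL(P||Q) = 0.0251, D_KL(Q||P) = 0.0237

KL divergence is not symmetric: D_KL(P||Q) ≠ D_KL(Q||P) in general.

D_KL(P||Q) = 0.0251 dits
D_KL(Q||P) = 0.0237 dits

No, they are not equal!

This asymmetry is why KL divergence is not a true distance metric.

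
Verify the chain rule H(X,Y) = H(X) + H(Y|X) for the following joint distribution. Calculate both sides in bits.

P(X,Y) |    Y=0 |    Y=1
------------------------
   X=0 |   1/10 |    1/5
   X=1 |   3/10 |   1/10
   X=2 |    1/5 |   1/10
H(X,Y) = 2.4464, H(X) = 1.5710, H(Y|X) = 0.8755 (all in bits)

Chain rule: H(X,Y) = H(X) + H(Y|X)

Left side — joint entropy directly:
H(X,Y) = -Σ p(x,y) log p(x,y) = 2.4464 bits

Right side — compute H(Y|X) from the conditional distributions:
P(X) = (3/10, 2/5, 3/10), so H(X) = 1.5710 bits
H(Y|X) = Σ_x P(X=x) · H(Y|X=x):
  P(Y|X=0) = (1/3, 2/3), H(Y|X=0) = 0.9183, weight P(X=0) = 3/10
  P(Y|X=1) = (3/4, 1/4), H(Y|X=1) = 0.8113, weight P(X=1) = 2/5
  P(Y|X=2) = (2/3, 1/3), H(Y|X=2) = 0.9183, weight P(X=2) = 3/10
H(Y|X) = 0.8755 bits

H(X) + H(Y|X) = 1.5710 + 0.8755 = 2.4464 bits

Both sides equal 2.4464 bits. ✓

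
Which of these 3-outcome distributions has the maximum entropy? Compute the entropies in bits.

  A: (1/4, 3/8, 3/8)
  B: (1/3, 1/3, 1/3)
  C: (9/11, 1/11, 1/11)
B

For a discrete distribution over n outcomes, entropy is maximized by the uniform distribution.

Computing entropies:
H(A) = 1.5613 bits
H(B) = 1.5850 bits
H(C) = 0.8659 bits

The uniform distribution (where all probabilities equal 1/3) achieves the maximum entropy of log_2(3) = 1.5850 bits.

Distribution B has the highest entropy.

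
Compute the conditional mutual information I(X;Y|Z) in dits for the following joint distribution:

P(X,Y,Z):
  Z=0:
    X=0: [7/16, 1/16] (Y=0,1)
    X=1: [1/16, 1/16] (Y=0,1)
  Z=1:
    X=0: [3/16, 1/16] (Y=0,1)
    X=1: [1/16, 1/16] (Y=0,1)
0.0214 dits

Conditional mutual information: I(X;Y|Z) = H(X|Z) + H(Y|Z) - H(X,Y|Z)

H(Z) = 0.2873
H(X,Z) = 0.5268 → H(X|Z) = 0.2395
H(Y,Z) = 0.5268 → H(Y|Z) = 0.2395
H(X,Y,Z) = 0.7449 → H(X,Y|Z) = 0.4576

I(X;Y|Z) = 0.2395 + 0.2395 - 0.4576 = 0.0214 dits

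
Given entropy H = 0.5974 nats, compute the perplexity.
1.8174

Perplexity is e^H (or exp(H) for natural log).

H = 0.5974 nats
Perplexity = e^0.5974 = 1.8174

Interpretation: The model's uncertainty is equivalent to choosing uniformly among 1.8 options.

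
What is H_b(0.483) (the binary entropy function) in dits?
0.3008 dits

The binary entropy function is:
H(p) = -p log(p) - (1-p) log(1-p)

H(0.483) = -0.483 × log_10(0.483) - 0.517 × log_10(0.517)
H(0.483) = 0.3008 dits

Note: Binary entropy is maximized at p=0.5 (H=1 bit) and minimized at p=0 or p=1 (H=0).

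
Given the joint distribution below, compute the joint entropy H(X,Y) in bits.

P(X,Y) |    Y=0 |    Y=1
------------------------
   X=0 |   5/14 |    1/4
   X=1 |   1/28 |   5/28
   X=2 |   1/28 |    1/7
2.2188 bits

Joint entropy is H(X,Y) = -Σ_{x,y} p(x,y) log p(x,y).

Summing over all non-zero entries:
H(X,Y) = -[5/14·log_2(5/14) + 1/4·log_2(1/4) + 1/28·log_2(1/28) + 5/28·log_2(5/28) + 1/28·log_2(1/28) + 1/7·log_2(1/7)]
H(X,Y) = 2.2188 bits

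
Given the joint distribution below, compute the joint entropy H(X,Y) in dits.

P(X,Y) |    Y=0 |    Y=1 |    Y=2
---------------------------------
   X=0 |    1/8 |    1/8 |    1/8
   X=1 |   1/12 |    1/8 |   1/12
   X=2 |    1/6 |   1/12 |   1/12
0.9410 dits

Joint entropy is H(X,Y) = -Σ_{x,y} p(x,y) log p(x,y).

Summing over all non-zero entries:
H(X,Y) = -[1/8·log_10(1/8) + 1/8·log_10(1/8) + 1/8·log_10(1/8) + 1/12·log_10(1/12) + 1/8·log_10(1/8) + 1/12·log_10(1/12) + 1/6·log_10(1/6) + 1/12·log_10(1/12) + 1/12·log_10(1/12)]
H(X,Y) = 0.9410 dits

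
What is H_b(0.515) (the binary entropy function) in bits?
0.9994 bits

The binary entropy function is:
H(p) = -p log(p) - (1-p) log(1-p)

H(0.515) = -0.515 × log_2(0.515) - 0.485 × log_2(0.485)
H(0.515) = 0.9994 bits

Note: Binary entropy is maximized at p=0.5 (H=1 bit) and minimized at p=0 or p=1 (H=0).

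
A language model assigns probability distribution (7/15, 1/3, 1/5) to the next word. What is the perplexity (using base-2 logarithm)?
2.8399

Perplexity is 2^H (or exp(H) for natural log).

First, H = -Σ p log p = 1.5058 bits
Perplexity = 2^1.5058 = 2.8399

Interpretation: The model's uncertainty is equivalent to choosing uniformly among 2.8 options.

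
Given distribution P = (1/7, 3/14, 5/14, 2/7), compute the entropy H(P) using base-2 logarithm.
1.9242 bits

Shannon entropy is H(X) = -Σ p(x) log p(x).

For P = (1/7, 3/14, 5/14, 2/7):
H = -1/7 × log_2(1/7) -3/14 × log_2(3/14) -5/14 × log_2(5/14) -2/7 × log_2(2/7)
H = 1.9242 bits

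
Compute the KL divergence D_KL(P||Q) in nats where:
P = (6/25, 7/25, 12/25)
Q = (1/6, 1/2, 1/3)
0.1002 nats

KL divergence: D_KL(P||Q) = Σ p(x) log(p(x)/q(x))

Computing term by term:
  x=0: 6/25 × log_e[(6/25)/(1/6)] = 6/25 × 0.3646 = 0.0875
  x=1: 7/25 × log_e[(7/25)/(1/2)] = 7/25 × -0.5798 = -0.1623
  x=2: 12/25 × log_e[(12/25)/(1/3)] = 12/25 × 0.3646 = 0.1750

D_KL(P||Q) = 0.1002 nats

Note: KL divergence is always non-negative and equals 0 iff P = Q.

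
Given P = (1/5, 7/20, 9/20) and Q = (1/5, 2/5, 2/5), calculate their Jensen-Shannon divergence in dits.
0.0007 dits

Jensen-Shannon divergence is:
JSD(P||Q) = 0.5 × D_KL(P||M) + 0.5 × D_KL(Q||M)
where M = 0.5 × (P + Q) is the mixture distribution.

M = 0.5 × (1/5, 7/20, 9/20) + 0.5 × (1/5, 2/5, 2/5) = (1/5, 3/8, 17/40)

D_KL(P||M) = 0.0007 dits
D_KL(Q||M) = 0.0007 dits

JSD(P||Q) = 0.5 × 0.0007 + 0.5 × 0.0007 = 0.0007 dits

Unlike KL divergence, JSD is symmetric and bounded: 0 ≤ JSD ≤ log(2).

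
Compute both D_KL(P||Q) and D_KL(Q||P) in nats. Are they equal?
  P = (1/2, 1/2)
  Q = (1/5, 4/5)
D_KL(P||Q) = 0.2231, D_KL(Q||P) = 0.1927

KL divergence is not symmetric: D_KL(P||Q) ≠ D_KL(Q||P) in general.

D_KL(P||Q) = 0.2231 nats
D_KL(Q||P) = 0.1927 nats

No, they are not equal!

This asymmetry is why KL divergence is not a true distance metric.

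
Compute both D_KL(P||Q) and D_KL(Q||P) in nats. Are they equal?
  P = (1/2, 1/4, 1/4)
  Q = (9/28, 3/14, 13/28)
D_KL(P||Q) = 0.1047, D_KL(Q||P) = 0.1124

KL divergence is not symmetric: D_KL(P||Q) ≠ D_KL(Q||P) in general.

D_KL(P||Q) = 0.1047 nats
D_KL(Q||P) = 0.1124 nats

No, they are not equal!

This asymmetry is why KL divergence is not a true distance metric.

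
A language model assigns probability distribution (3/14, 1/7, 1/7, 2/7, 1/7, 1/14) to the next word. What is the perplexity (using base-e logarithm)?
5.5317

Perplexity is e^H (or exp(H) for natural log).

First, H = -Σ p log p = 1.7105 nats
Perplexity = e^1.7105 = 5.5317

Interpretation: The model's uncertainty is equivalent to choosing uniformly among 5.5 options.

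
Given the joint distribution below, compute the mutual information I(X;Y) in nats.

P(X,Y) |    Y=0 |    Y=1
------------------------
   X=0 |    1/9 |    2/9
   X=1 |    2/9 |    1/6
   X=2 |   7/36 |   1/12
0.0442 nats

Mutual information: I(X;Y) = H(X) + H(Y) - H(X,Y)

Marginals:
P(X) = (1/3, 7/18, 5/18), H(X) = 1.0893 nats
P(Y) = (19/36, 17/36), H(Y) = 0.6916 nats

Joint entropy: H(X,Y) = 1.7367 nats

I(X;Y) = 1.0893 + 0.6916 - 1.7367 = 0.0442 nats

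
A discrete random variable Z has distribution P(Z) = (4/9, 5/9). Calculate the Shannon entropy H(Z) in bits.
0.9911 bits

Shannon entropy is H(X) = -Σ p(x) log p(x).

For P = (4/9, 5/9):
H = -4/9 × log_2(4/9) -5/9 × log_2(5/9)
H = 0.9911 bits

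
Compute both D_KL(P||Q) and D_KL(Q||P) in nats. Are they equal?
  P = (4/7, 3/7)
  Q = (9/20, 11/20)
D_KL(P||Q) = 0.0296, D_KL(Q||P) = 0.0297

KL divergence is not symmetric: D_KL(P||Q) ≠ D_KL(Q||P) in general.

D_KL(P||Q) = 0.0296 nats
D_KL(Q||P) = 0.0297 nats

No, they are not equal!

This asymmetry is why KL divergence is not a true distance metric.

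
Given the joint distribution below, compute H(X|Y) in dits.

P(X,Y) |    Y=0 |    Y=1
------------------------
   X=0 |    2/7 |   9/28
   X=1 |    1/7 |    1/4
0.2885 dits

Using the chain rule: H(X|Y) = H(X,Y) - H(Y)

First, compute H(X,Y) = 0.5851 dits

Marginal P(Y) = (3/7, 4/7)
H(Y) = 0.2966 dits

H(X|Y) = H(X,Y) - H(Y) = 0.5851 - 0.2966 = 0.2885 dits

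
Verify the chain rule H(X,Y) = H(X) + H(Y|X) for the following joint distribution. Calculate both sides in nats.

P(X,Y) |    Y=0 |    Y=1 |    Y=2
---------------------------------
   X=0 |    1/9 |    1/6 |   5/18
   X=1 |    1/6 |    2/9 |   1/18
H(X,Y) = 1.6920, H(X) = 0.6870, H(Y|X) = 1.0051 (all in nats)

Chain rule: H(X,Y) = H(X) + H(Y|X)

Left side — joint entropy directly:
H(X,Y) = -Σ p(x,y) log p(x,y) = 1.6920 nats

Right side — compute H(Y|X) from the conditional distributions:
P(X) = (5/9, 4/9), so H(X) = 0.6870 nats
H(Y|X) = Σ_x P(X=x) · H(Y|X=x):
  P(Y|X=0) = (1/5, 3/10, 1/2), H(Y|X=0) = 1.0297, weight P(X=0) = 5/9
  P(Y|X=1) = (3/8, 1/2, 1/8), H(Y|X=1) = 0.9743, weight P(X=1) = 4/9
H(Y|X) = 1.0051 nats

H(X) + H(Y|X) = 0.6870 + 1.0051 = 1.6920 nats

Both sides equal 1.6920 nats. ✓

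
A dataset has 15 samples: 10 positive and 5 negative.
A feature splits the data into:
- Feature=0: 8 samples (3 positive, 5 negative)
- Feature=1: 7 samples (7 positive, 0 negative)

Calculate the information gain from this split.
0.4093 bits

Information Gain = H(Y) - H(Y|Feature)

Before split:
P(positive) = 10/15 = 0.6667
H(Y) = 0.9183 bits

After split:
Feature=0: H = 0.9544 bits (weight = 8/15)
Feature=1: H = 0.0000 bits (weight = 7/15)
H(Y|Feature) = (8/15)×0.9544 + (7/15)×0.0000 = 0.5090 bits

Information Gain = 0.9183 - 0.5090 = 0.4093 bits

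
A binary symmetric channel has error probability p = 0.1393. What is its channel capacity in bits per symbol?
0.4176 bits

For a binary symmetric channel (BSC) with error probability p:
Capacity C = 1 - H(p) bits per symbol

where H(p) = -p log₂(p) - (1-p) log₂(1-p) is the binary entropy function.

H(0.1393) = 0.5824 bits
C = 1 - 0.5824 = 0.4176 bits per symbol

This means we can reliably transmit up to 0.4176 bits of information per channel use.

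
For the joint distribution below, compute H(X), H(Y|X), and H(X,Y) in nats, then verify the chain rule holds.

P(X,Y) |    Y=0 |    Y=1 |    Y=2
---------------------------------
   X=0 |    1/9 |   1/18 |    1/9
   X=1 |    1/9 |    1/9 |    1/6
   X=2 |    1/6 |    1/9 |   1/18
H(X,Y) = 2.1391, H(X) = 1.0893, H(Y|X) = 1.0498 (all in nats)

Chain rule: H(X,Y) = H(X) + H(Y|X)

Left side — joint entropy directly:
H(X,Y) = -Σ p(x,y) log p(x,y) = 2.1391 nats

Right side — compute H(Y|X) from the conditional distributions:
P(X) = (5/18, 7/18, 1/3), so H(X) = 1.0893 nats
H(Y|X) = Σ_x P(X=x) · H(Y|X=x):
  P(Y|X=0) = (2/5, 1/5, 2/5), H(Y|X=0) = 1.0549, weight P(X=0) = 5/18
  P(Y|X=1) = (2/7, 2/7, 3/7), H(Y|X=1) = 1.0790, weight P(X=1) = 7/18
  P(Y|X=2) = (1/2, 1/3, 1/6), H(Y|X=2) = 1.0114, weight P(X=2) = 1/3
H(Y|X) = 1.0498 nats

H(X) + H(Y|X) = 1.0893 + 1.0498 = 2.1391 nats

Both sides equal 2.1391 nats. ✓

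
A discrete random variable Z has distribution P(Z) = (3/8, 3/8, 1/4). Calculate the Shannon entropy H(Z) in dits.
0.4700 dits

Shannon entropy is H(X) = -Σ p(x) log p(x).

For P = (3/8, 3/8, 1/4):
H = -3/8 × log_10(3/8) -3/8 × log_10(3/8) -1/4 × log_10(1/4)
H = 0.4700 dits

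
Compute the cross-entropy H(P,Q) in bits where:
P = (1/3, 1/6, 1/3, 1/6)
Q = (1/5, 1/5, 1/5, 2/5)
2.1553 bits

Cross-entropy: H(P,Q) = -Σ p(x) log q(x)

Alternatively: H(P,Q) = H(P) + D_KL(P||Q)
H(P) = 1.9183 bits
D_KL(P||Q) = 0.2370 bits

H(P,Q) = 1.9183 + 0.2370 = 2.1553 bits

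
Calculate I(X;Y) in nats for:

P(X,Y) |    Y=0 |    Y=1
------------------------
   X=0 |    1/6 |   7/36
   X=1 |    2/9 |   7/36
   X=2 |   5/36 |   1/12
0.0075 nats

Mutual information: I(X;Y) = H(X) + H(Y) - H(X,Y)

Marginals:
P(X) = (13/36, 5/12, 2/9), H(X) = 1.0668 nats
P(Y) = (19/36, 17/36), H(Y) = 0.6916 nats

Joint entropy: H(X,Y) = 1.7510 nats

I(X;Y) = 1.0668 + 0.6916 - 1.7510 = 0.0075 nats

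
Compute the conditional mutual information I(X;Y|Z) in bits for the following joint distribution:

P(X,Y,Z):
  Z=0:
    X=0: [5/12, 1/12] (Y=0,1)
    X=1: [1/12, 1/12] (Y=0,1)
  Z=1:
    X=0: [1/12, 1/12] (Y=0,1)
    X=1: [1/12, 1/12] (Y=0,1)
0.0492 bits

Conditional mutual information: I(X;Y|Z) = H(X|Z) + H(Y|Z) - H(X,Y|Z)

H(Z) = 0.9183
H(X,Z) = 1.7925 → H(X|Z) = 0.8742
H(Y,Z) = 1.7925 → H(Y|Z) = 0.8742
H(X,Y,Z) = 2.6175 → H(X,Y|Z) = 1.6992

I(X;Y|Z) = 0.8742 + 0.8742 - 1.6992 = 0.0492 bits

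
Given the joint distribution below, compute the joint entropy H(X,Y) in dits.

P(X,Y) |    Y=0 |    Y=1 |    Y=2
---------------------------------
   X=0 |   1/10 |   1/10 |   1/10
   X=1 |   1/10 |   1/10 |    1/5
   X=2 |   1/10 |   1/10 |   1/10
0.9398 dits

Joint entropy is H(X,Y) = -Σ_{x,y} p(x,y) log p(x,y).

Summing over all non-zero entries:
H(X,Y) = -[1/10·log_10(1/10) + 1/10·log_10(1/10) + 1/10·log_10(1/10) + 1/10·log_10(1/10) + 1/10·log_10(1/10) + 1/5·log_10(1/5) + 1/10·log_10(1/10) + 1/10·log_10(1/10) + 1/10·log_10(1/10)]
H(X,Y) = 0.9398 dits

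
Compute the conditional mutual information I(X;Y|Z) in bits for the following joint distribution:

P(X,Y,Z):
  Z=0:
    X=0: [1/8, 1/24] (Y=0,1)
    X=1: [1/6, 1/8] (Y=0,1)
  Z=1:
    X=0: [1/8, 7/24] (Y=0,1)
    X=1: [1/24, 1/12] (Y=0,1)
0.0112 bits

Conditional mutual information: I(X;Y|Z) = H(X|Z) + H(Y|Z) - H(X,Y|Z)

H(Z) = 0.9950
H(X,Z) = 1.8506 → H(X|Z) = 0.8556
H(Y,Z) = 1.9108 → H(Y|Z) = 0.9158
H(X,Y,Z) = 2.7551 → H(X,Y|Z) = 1.7601

I(X;Y|Z) = 0.8556 + 0.9158 - 1.7601 = 0.0112 bits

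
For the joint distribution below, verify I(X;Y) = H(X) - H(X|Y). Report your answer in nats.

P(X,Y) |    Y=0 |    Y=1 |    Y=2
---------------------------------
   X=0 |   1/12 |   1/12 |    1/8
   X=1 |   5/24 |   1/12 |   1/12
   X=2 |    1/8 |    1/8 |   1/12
I(X;Y) = 0.0350 nats

Mutual information has multiple equivalent forms:
- I(X;Y) = H(X) - H(X|Y)
- I(X;Y) = H(Y) - H(Y|X)
- I(X;Y) = H(X) + H(Y) - H(X,Y)

Computing all quantities:
H(X) = 1.0934, H(Y) = 1.0835, H(X,Y) = 2.1420
H(X|Y) = 1.0584, H(Y|X) = 1.0486

Verification:
H(X) - H(X|Y) = 1.0934 - 1.0584 = 0.0350
H(Y) - H(Y|X) = 1.0835 - 1.0486 = 0.0350
H(X) + H(Y) - H(X,Y) = 1.0934 + 1.0835 - 2.1420 = 0.0350

All forms give I(X;Y) = 0.0350 nats. ✓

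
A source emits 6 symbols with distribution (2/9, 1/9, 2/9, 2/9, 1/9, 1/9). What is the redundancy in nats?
0.0566 nats

Redundancy measures how far a source is from maximum entropy:
R = H_max - H(X)

Maximum entropy for 6 symbols: H_max = log_e(6) = 1.7918 nats
Actual entropy: H(X) = 1.7351 nats
Redundancy: R = 1.7918 - 1.7351 = 0.0566 nats

This redundancy represents potential for compression: the source could be compressed by 0.0566 nats per symbol.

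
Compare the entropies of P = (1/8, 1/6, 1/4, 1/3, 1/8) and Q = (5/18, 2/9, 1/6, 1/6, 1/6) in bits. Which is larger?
Q

Computing entropies in bits:
H(P) = 2.2091
H(Q) = 2.2880

Distribution Q has higher entropy.

Intuition: The distribution closer to uniform (more spread out) has higher entropy.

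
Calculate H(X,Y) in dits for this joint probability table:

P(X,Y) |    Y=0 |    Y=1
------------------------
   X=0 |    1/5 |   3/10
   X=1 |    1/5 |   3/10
0.5933 dits

Joint entropy is H(X,Y) = -Σ_{x,y} p(x,y) log p(x,y).

Summing over all non-zero entries:
H(X,Y) = -[1/5·log_10(1/5) + 3/10·log_10(3/10) + 1/5·log_10(1/5) + 3/10·log_10(3/10)]
H(X,Y) = 0.5933 dits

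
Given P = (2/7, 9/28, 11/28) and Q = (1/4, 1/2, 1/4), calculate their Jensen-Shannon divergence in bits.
0.0265 bits

Jensen-Shannon divergence is:
JSD(P||Q) = 0.5 × D_KL(P||M) + 0.5 × D_KL(Q||M)
where M = 0.5 × (P + Q) is the mixture distribution.

M = 0.5 × (2/7, 9/28, 11/28) + 0.5 × (1/4, 1/2, 1/4) = (0.267857, 0.410714, 9/28)

D_KL(P||M) = 0.0267 bits
D_KL(Q||M) = 0.0264 bits

JSD(P||Q) = 0.5 × 0.0267 + 0.5 × 0.0264 = 0.0265 bits

Unlike KL divergence, JSD is symmetric and bounded: 0 ≤ JSD ≤ log(2).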